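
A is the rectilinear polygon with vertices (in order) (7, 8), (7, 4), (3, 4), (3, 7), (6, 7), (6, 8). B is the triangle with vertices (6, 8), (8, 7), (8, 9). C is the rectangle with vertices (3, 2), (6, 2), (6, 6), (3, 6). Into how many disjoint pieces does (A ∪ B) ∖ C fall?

(A ∪ B) ∖ C is a single connected region.

1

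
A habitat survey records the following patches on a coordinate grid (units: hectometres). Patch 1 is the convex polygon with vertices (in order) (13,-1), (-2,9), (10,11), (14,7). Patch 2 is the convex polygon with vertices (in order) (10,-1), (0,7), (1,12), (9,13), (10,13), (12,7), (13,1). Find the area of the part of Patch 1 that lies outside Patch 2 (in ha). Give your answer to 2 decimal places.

|Patch 1| = 93, |Patch 1∩Patch 2| = 79.3093.
|Patch 1 ∖ Patch 2| = |Patch 1| − |Patch 1∩Patch 2| = 93 − 79.3093 = 13.69.

13.69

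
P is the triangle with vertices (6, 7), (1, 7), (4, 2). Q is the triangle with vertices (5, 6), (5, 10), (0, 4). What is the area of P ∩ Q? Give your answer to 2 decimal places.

4.78

The intersection is the polygon with vertices (5,7), (5,6), (2.258,4.903), (1.628,5.954), (2.5,7).
By the shoelace formula its area is 4.78.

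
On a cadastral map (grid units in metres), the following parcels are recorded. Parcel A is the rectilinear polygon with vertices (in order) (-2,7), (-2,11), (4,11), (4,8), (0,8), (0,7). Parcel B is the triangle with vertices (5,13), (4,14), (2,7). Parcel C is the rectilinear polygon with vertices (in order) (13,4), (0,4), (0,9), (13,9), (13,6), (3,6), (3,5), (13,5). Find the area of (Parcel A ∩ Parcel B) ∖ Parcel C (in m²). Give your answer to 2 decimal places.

1.29

|Parcel A ∩ Parcel B| = 1.6071.
|(Parcel A ∩ Parcel B) ∩ Parcel C| = 0.3214.
|(Parcel A ∩ Parcel B) ∖ Parcel C| = 1.6071 − 0.3214 = 1.29.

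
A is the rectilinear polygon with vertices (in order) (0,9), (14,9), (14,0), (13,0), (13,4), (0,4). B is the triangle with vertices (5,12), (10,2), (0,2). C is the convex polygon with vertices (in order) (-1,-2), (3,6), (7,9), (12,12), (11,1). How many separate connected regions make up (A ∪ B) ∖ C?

(A ∪ B) ∖ C splits into 2 disjoint pieces (area 26.5, area 16.5).

2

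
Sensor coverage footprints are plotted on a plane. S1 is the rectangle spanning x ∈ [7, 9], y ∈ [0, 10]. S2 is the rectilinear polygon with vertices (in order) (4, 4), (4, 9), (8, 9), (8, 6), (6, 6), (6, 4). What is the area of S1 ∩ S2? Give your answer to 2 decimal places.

3.00

The intersection is the polygon with vertices (7,9), (8,9), (8,6), (7,6).
By the shoelace formula its area is 3.00.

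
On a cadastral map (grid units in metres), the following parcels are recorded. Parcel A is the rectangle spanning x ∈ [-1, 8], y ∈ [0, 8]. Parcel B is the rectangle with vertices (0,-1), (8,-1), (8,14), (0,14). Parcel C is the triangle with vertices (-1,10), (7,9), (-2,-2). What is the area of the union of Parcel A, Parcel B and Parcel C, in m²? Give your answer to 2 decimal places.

135.57

By inclusion–exclusion:
Individual areas: |Parcel A| = 72, |Parcel B| = 120, |Parcel C| = 48.5.
|Parcel A∩Parcel B|: x∈[0,8], y∈[0,8] → 8·8 = 64.
|Parcel A∩Parcel C| = 31.2727.
|Parcel B∩Parcel C| = 33.0069.
|Parcel A∩Parcel B∩Parcel C| = 23.3535.
|Parcel A ∪ Parcel B ∪ Parcel C| = 240.5 − 128.2797 + 23.3535 = 135.57.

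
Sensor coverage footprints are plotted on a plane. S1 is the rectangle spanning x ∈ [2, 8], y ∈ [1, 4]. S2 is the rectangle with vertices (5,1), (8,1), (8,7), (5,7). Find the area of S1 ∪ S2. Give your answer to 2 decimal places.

By inclusion–exclusion:
Individual areas: |S1| = 18, |S2| = 18.
|S1∩S2|: x∈[5,8], y∈[1,4] → 3·3 = 9.
|S1 ∪ S2| = 36 − 9 = 27.00.

27.00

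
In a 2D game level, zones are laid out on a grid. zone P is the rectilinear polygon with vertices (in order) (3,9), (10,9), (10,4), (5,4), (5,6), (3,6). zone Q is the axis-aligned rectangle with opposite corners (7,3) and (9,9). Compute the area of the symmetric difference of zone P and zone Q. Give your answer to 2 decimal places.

23.00

|zone P| = 31, |zone Q| = 12, |zone P∩zone Q| = 10.
|zone P △ zone Q| = |zone P| + |zone Q| − 2·|zone P∩zone Q| = 31 + 12 − 20 = 23.00.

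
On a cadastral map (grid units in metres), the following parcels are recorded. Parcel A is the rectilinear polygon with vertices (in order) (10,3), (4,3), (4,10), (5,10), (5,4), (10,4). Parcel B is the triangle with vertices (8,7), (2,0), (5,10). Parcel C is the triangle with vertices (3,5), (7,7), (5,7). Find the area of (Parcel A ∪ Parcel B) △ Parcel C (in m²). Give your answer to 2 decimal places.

|Parcel A ∪ Parcel B| = 26.1667.
|(Parcel A ∪ Parcel B) ∩ Parcel C| = 1.895.
|(Parcel A ∪ Parcel B) △ Parcel C| = 26.1667 + 2 − 3.7899 = 24.38.

24.38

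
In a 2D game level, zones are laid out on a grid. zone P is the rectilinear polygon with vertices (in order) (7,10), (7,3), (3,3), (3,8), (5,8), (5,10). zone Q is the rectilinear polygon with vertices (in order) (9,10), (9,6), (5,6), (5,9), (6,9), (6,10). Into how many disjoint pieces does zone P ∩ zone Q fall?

1

zone P ∩ zone Q is a single connected region.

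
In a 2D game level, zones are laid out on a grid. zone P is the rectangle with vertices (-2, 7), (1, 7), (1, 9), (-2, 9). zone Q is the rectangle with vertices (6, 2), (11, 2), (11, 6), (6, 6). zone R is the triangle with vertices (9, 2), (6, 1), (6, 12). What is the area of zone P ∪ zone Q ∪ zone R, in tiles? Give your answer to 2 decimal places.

32.90

By inclusion–exclusion:
Individual areas: |zone P| = 6, |zone Q| = 20, |zone R| = 16.5.
|zone P∩zone Q| = 0 (no overlap).
|zone P∩zone R| = 0.
|zone Q∩zone R| = 9.6.
|zone P∩zone Q∩zone R| = 0.
|zone P ∪ zone Q ∪ zone R| = 42.5 − 9.6 + 0 = 32.90.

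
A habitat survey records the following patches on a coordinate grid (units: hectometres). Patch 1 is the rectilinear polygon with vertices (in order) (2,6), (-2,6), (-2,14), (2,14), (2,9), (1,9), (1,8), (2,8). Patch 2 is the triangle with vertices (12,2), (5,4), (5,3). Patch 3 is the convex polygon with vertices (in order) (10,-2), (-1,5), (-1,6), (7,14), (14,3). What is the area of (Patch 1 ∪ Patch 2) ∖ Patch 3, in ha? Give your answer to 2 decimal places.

|Patch 1 ∪ Patch 2| = 34.5.
|(Patch 1 ∪ Patch 2) ∩ Patch 3| = 7.5.
|(Patch 1 ∪ Patch 2) ∖ Patch 3| = 34.5 − 7.5 = 27.00.

27.00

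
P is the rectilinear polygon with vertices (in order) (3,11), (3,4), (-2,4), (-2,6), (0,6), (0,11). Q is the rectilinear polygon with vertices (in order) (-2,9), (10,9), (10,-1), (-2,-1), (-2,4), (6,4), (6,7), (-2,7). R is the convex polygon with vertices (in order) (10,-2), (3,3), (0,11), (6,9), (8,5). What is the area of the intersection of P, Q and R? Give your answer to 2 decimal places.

3.75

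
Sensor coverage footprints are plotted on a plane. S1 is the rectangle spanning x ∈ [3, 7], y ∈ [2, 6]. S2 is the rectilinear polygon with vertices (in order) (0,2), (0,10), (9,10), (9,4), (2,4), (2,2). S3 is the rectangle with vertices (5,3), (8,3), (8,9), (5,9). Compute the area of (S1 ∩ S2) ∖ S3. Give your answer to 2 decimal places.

|S1 ∩ S2| = 8.
|(S1 ∩ S2) ∩ S3| = 4.
|(S1 ∩ S2) ∖ S3| = 8 − 4 = 4.00.

4.00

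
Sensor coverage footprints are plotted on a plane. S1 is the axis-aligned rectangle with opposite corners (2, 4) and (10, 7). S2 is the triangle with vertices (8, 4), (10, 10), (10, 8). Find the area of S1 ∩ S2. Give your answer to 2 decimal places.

0.75

The intersection is the polygon with vertices (9.5,7), (8,4), (9,7).
By the shoelace formula its area is 0.75.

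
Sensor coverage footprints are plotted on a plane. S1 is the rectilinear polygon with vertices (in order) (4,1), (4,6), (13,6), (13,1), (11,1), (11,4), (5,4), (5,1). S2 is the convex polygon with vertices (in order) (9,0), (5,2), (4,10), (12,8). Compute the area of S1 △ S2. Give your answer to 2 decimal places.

51.50

|S1| = 27, |S2| = 50, |S1∩S2| = 12.75.
|S1 △ S2| = |S1| + |S2| − 2·|S1∩S2| = 27 + 50 − 25.5 = 51.50.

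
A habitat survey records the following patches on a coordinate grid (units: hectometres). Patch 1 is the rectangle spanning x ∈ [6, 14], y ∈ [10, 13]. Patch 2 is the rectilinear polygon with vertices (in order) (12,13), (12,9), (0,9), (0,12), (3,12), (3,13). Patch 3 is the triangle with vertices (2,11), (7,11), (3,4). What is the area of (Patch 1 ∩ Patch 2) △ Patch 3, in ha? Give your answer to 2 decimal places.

|Patch 1 ∩ Patch 2| = 18.
|(Patch 1 ∩ Patch 2) ∩ Patch 3| = 0.7143.
|(Patch 1 ∩ Patch 2) △ Patch 3| = 18 + 17.5 − 1.4286 = 34.07.

34.07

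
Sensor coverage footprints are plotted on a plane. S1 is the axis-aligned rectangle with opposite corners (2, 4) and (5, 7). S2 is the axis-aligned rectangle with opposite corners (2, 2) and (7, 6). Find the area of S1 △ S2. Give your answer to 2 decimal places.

|S1∩S2|: x∈[2,5], y∈[4,6] → 3·2 = 6.
|S1 △ S2| = |S1| + |S2| − 2·|S1∩S2| = 9 + 20 − 12 = 17.00.

17.00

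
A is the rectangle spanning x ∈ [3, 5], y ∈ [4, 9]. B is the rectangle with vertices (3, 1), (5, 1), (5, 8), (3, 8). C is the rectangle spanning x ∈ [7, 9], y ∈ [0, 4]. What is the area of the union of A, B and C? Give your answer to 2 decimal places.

By inclusion–exclusion:
Individual areas: |A| = 10, |B| = 14, |C| = 8.
|A∩B|: x∈[3,5], y∈[4,8] → 2·4 = 8.
|A∩C| = 0 (no overlap).
|B∩C| = 0 (no overlap).
|A∩B∩C| = 0.
|A ∪ B ∪ C| = 32 − 8 + 0 = 24.00.

24.00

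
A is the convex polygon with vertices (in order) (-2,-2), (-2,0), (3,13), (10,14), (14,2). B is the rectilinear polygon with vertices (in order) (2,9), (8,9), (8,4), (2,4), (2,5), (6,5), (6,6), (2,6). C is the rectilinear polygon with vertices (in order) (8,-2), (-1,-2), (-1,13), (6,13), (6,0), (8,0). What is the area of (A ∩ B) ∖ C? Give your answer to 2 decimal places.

|A ∩ B| = 26.
|(A ∩ B) ∩ C| = 16.
|(A ∩ B) ∖ C| = 26 − 16 = 10.00.

10.00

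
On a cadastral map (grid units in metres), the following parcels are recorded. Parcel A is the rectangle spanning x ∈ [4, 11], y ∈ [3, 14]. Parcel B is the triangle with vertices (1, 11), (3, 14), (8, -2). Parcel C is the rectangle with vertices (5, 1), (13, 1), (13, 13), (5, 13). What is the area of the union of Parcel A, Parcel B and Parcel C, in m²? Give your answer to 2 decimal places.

126.77

By inclusion–exclusion:
Individual areas: |Parcel A| = 77, |Parcel B| = 23.5, |Parcel C| = 96.
|Parcel A∩Parcel B| = 7.9183.
|Parcel A∩Parcel C|: x∈[5,11], y∈[3,13] → 6·10 = 60.
|Parcel B∩Parcel C| = 5.026.
|Parcel A∩Parcel B∩Parcel C| = 3.2183.
|Parcel A ∪ Parcel B ∪ Parcel C| = 196.5 − 72.9444 + 3.2183 = 126.77.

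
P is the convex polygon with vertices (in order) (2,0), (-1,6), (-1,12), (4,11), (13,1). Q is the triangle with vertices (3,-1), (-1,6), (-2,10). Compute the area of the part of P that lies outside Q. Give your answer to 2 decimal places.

93.46

|P| = 97, |P∩Q| = 3.5365.
|P ∖ Q| = |P| − |P∩Q| = 97 − 3.5365 = 93.46.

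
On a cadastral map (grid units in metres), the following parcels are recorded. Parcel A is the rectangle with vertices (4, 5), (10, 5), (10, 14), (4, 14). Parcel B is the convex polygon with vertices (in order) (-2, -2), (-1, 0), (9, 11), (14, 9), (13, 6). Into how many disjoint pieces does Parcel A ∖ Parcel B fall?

1

Parcel A ∖ Parcel B is a single connected region.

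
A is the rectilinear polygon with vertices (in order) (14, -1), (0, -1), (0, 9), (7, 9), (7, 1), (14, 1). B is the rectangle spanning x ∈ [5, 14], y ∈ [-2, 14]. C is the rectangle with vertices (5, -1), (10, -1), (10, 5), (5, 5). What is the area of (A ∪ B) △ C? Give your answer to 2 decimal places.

|A ∪ B| = 194.
|(A ∪ B) ∩ C| = 30.
|(A ∪ B) △ C| = 194 + 30 − 60 = 164.00.

164.00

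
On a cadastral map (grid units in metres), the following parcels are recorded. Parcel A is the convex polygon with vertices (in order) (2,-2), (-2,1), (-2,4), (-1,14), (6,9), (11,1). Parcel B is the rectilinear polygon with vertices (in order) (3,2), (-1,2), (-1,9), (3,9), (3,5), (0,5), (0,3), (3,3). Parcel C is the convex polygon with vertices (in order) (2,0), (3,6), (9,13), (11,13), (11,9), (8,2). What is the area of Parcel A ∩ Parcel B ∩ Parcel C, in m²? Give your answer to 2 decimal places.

0.67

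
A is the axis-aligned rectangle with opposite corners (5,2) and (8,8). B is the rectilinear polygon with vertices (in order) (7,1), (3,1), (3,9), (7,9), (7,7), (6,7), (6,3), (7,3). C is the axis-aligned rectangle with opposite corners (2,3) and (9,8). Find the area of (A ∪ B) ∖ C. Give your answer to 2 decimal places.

|A ∪ B| = 38.
|(A ∪ B) ∩ C| = 25.
|(A ∪ B) ∖ C| = 38 − 25 = 13.00.

13.00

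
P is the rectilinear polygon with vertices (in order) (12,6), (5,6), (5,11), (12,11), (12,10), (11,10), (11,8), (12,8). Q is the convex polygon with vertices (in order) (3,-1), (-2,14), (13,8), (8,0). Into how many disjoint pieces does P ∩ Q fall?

P ∩ Q is a single connected region.

1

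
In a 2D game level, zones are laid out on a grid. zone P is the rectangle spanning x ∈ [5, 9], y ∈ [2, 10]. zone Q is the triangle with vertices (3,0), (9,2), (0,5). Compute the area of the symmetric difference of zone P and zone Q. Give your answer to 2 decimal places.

44.67

|zone P| = 32, |zone Q| = 18, |zone P∩zone Q| = 2.6667.
|zone P △ zone Q| = |zone P| + |zone Q| − 2·|zone P∩zone Q| = 32 + 18 − 5.3333 = 44.67.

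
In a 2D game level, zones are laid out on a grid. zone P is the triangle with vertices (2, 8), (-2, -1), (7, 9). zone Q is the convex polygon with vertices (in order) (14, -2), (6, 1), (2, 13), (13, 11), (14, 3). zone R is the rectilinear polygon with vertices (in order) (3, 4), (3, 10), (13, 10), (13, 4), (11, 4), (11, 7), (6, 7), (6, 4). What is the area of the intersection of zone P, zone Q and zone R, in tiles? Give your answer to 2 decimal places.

The intersection is the polygon with vertices (4.324,6.027), (3.562,8.312), (7,9).
By the shoelace formula its area is 4.19.

4.19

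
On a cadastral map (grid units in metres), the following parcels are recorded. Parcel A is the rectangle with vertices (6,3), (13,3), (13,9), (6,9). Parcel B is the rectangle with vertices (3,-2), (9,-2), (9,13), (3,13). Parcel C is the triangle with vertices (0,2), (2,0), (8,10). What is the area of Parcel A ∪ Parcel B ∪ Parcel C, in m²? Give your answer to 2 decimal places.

By inclusion–exclusion:
Individual areas: |Parcel A| = 42, |Parcel B| = 90, |Parcel C| = 16.
|Parcel A∩Parcel B|: x∈[6,9], y∈[3,9] → 3·6 = 18.
|Parcel A∩Parcel C| = 1.1333.
|Parcel B∩Parcel C| = 8.3333.
|Parcel A∩Parcel B∩Parcel C| = 1.1333.
|Parcel A ∪ Parcel B ∪ Parcel C| = 148 − 27.4667 + 1.1333 = 121.67.

121.67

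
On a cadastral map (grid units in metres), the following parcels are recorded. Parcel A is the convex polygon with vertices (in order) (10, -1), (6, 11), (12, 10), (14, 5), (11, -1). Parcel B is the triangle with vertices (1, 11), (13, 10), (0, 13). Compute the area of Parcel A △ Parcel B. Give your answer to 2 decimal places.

|Parcel A| = 53, |Parcel B| = 11.5, |Parcel A∩Parcel B| = 1.0119.
|Parcel A △ Parcel B| = |Parcel A| + |Parcel B| − 2·|Parcel A∩Parcel B| = 53 + 11.5 − 2.0238 = 62.48.

62.48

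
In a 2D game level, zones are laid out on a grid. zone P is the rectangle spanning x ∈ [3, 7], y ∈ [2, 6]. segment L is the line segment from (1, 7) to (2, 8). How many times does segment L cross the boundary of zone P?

The segment lies entirely outside zone P and never meets its boundary.

0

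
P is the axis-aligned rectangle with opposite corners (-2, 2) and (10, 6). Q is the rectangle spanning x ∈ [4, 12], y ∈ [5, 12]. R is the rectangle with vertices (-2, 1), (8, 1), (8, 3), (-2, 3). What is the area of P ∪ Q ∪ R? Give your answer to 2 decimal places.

By inclusion–exclusion:
Individual areas: |P| = 48, |Q| = 56, |R| = 20.
|P∩Q|: x∈[4,10], y∈[5,6] → 6·1 = 6.
|P∩R|: x∈[-2,8], y∈[2,3] → 10·1 = 10.
|Q∩R| = 0 (no overlap).
|P∩Q∩R| = 0.
|P ∪ Q ∪ R| = 124 − 16 + 0 = 108.00.

108.00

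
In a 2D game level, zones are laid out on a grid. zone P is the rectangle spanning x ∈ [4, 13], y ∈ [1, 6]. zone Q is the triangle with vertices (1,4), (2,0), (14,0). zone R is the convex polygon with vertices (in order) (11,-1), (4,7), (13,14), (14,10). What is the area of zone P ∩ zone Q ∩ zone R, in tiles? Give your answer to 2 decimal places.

The intersection is the polygon with vertices (10.75,1), (9.25,1), (8.697,1.632).
By the shoelace formula its area is 0.47.

0.47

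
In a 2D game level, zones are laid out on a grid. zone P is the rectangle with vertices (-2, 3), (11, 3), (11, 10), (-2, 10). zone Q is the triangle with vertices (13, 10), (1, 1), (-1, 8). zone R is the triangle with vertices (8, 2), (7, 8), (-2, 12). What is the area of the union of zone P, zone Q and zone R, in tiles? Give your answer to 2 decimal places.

By inclusion–exclusion:
Individual areas: |zone P| = 91, |zone Q| = 51, |zone R| = 25.
|zone P∩zone Q| = 46.5476.
|zone P∩zone R| = 22.0833.
|zone Q∩zone R| = 14.0742.
|zone P∩zone Q∩zone R| = 14.0742.
|zone P ∪ zone Q ∪ zone R| = 167 − 82.7052 + 14.0742 = 98.37.

98.37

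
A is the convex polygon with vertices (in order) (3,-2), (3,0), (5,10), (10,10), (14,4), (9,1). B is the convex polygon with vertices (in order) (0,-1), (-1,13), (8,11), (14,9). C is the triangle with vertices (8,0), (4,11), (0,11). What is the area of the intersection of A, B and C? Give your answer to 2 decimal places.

6.59

The intersection is the polygon with vertices (5.744,3.103), (4.078,5.392), (4.774,8.871), (6.639,3.742).
By the shoelace formula its area is 6.59.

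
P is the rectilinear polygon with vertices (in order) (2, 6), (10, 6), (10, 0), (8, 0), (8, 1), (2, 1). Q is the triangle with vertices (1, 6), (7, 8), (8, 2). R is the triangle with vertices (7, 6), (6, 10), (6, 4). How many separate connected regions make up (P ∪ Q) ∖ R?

(P ∪ Q) ∖ R is a single connected region.

1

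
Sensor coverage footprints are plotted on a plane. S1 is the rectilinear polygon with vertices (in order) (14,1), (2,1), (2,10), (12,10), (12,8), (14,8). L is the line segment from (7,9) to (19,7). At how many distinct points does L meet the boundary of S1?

The segment meets the boundary at (14,7.833), (13,8), (12,8.167).

3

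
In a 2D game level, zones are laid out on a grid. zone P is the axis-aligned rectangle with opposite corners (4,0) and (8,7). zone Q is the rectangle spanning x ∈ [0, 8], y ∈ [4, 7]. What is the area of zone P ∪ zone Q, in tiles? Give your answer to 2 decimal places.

40.00

By inclusion–exclusion:
Individual areas: |zone P| = 28, |zone Q| = 24.
|zone P∩zone Q|: x∈[4,8], y∈[4,7] → 4·3 = 12.
|zone P ∪ zone Q| = 52 − 12 = 40.00.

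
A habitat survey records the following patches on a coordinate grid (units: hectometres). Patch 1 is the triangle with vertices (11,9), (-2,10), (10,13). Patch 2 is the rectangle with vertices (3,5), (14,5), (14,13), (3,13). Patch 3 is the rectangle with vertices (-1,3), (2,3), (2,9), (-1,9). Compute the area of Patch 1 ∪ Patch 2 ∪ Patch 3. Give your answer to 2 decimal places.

By inclusion–exclusion:
Individual areas: |Patch 1| = 25.5, |Patch 2| = 88, |Patch 3| = 18.
|Patch 1∩Patch 2| = 21.4135.
|Patch 1∩Patch 3| = 0.
|Patch 2∩Patch 3| = 0 (no overlap).
|Patch 1∩Patch 2∩Patch 3| = 0.
|Patch 1 ∪ Patch 2 ∪ Patch 3| = 131.5 − 21.4135 + 0 = 110.09.

110.09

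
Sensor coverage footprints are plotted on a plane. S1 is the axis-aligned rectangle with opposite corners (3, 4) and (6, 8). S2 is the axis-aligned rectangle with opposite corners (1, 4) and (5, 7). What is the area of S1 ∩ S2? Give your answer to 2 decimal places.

|S1∩S2|: x∈[3,5], y∈[4,7] → 2·3 = 6.

6.00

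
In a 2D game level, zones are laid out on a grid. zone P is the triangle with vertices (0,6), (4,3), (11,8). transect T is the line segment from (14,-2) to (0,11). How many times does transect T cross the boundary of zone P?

The segment meets the boundary at (4.503,6.819), (6.609,4.863).

2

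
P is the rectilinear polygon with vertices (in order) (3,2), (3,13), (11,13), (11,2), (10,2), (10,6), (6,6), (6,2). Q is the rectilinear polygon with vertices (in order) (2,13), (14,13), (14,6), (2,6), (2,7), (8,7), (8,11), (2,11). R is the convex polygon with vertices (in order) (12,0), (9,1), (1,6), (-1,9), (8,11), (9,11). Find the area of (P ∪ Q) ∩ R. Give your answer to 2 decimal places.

41.45

|P ∪ Q| = 96.
|(P ∪ Q) ∩ R| = 41.45.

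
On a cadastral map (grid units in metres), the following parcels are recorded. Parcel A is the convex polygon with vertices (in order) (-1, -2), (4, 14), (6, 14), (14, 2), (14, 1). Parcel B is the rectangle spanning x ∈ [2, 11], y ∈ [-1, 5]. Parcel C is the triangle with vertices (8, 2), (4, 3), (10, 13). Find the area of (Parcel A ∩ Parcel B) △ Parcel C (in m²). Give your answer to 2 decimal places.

52.86

|Parcel A ∩ Parcel B| = 49.1.
|(Parcel A ∩ Parcel B) ∩ Parcel C| = 9.6182.
|(Parcel A ∩ Parcel B) △ Parcel C| = 49.1 + 23 − 19.2364 = 52.86.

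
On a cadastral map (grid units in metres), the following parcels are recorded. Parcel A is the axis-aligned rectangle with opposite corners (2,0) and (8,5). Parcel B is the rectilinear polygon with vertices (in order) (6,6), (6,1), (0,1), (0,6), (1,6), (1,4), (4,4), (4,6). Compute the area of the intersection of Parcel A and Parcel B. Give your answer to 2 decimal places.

14.00

The intersection is the polygon with vertices (6,5), (6,1), (2,1), (2,4), (4,4), (4,5).
By the shoelace formula its area is 14.00.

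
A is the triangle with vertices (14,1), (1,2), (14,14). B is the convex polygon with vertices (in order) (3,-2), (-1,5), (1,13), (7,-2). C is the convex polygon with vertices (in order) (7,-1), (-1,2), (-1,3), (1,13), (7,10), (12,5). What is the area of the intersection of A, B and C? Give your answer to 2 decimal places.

7.29

The intersection is the polygon with vertices (4.213,4.966), (5.54,1.651), (1,2).
By the shoelace formula its area is 7.29.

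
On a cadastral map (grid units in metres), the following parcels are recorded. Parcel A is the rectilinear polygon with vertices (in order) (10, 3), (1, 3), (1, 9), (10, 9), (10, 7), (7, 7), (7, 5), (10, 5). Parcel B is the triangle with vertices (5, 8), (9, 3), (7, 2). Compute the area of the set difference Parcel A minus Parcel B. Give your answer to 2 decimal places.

42.27

|Parcel A| = 48, |Parcel A∩Parcel B| = 5.7333.
|Parcel A ∖ Parcel B| = |Parcel A| − |Parcel A∩Parcel B| = 48 − 5.7333 = 42.27.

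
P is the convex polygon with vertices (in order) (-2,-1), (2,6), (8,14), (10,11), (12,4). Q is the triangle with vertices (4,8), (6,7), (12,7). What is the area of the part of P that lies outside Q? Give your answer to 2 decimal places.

86.05

|P| = 89, |P∩Q| = 2.9524.
|P ∖ Q| = |P| − |P∩Q| = 89 − 2.9524 = 86.05.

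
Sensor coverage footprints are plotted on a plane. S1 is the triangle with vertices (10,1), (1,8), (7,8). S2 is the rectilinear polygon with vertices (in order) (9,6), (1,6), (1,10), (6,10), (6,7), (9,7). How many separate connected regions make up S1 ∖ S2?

2

S1 ∖ S2 splits into 2 disjoint pieces (area 10.7143, area 1.2143).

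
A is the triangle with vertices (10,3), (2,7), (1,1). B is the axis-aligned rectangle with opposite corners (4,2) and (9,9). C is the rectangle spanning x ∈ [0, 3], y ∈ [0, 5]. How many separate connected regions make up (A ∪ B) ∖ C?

1

(A ∪ B) ∖ C is a single connected region.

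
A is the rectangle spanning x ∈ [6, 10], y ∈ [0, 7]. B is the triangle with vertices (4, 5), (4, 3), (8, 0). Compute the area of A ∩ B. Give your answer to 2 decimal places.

The intersection is the polygon with vertices (6,2.5), (8,0), (6,1.5).
By the shoelace formula its area is 1.00.

1.00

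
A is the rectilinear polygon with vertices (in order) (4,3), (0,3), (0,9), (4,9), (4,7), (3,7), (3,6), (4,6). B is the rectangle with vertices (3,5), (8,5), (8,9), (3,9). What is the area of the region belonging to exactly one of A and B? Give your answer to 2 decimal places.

37.00

|A| = 23, |B| = 20, |A∩B| = 3.
|A △ B| = |A| + |B| − 2·|A∩B| = 23 + 20 − 6 = 37.00.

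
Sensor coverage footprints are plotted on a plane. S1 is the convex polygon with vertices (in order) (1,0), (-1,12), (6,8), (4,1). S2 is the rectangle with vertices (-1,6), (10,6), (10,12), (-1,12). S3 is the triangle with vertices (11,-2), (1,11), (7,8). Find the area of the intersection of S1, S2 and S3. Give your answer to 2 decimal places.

6.97

The intersection is the polygon with vertices (6,8), (5.429,6), (4.846,6), (1.196,10.745).
By the shoelace formula its area is 6.97.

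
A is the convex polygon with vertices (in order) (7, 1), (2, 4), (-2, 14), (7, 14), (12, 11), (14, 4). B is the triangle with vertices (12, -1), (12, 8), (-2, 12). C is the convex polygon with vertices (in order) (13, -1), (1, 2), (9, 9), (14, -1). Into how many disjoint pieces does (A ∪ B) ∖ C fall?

2

(A ∪ B) ∖ C splits into 2 disjoint pieces (area 100.7351, area 0.0461).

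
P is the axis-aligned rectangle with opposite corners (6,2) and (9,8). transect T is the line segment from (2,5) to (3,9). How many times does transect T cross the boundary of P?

0

The segment lies entirely outside P and never meets its boundary.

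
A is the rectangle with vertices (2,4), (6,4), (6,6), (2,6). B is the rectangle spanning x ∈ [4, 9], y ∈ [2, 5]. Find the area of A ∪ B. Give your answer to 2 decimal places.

21.00

By inclusion–exclusion:
Individual areas: |A| = 8, |B| = 15.
|A∩B|: x∈[4,6], y∈[4,5] → 2·1 = 2.
|A ∪ B| = 23 − 2 = 21.00.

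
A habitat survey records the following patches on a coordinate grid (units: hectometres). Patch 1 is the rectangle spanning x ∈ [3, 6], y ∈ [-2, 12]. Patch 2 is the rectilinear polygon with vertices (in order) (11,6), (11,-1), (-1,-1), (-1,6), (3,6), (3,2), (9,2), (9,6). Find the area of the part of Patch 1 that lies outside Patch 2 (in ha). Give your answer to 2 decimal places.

|Patch 1| = 42, |Patch 1∩Patch 2| = 9.
|Patch 1 ∖ Patch 2| = |Patch 1| − |Patch 1∩Patch 2| = 42 − 9 = 33.00.

33.00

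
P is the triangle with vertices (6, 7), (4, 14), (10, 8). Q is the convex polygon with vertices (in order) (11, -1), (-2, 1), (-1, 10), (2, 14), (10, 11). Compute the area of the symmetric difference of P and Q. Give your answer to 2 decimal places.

|P| = 15, |Q| = 146.5, |P∩Q| = 14.64.
|P △ Q| = |P| + |Q| − 2·|P∩Q| = 15 + 146.5 − 29.28 = 132.22.

132.22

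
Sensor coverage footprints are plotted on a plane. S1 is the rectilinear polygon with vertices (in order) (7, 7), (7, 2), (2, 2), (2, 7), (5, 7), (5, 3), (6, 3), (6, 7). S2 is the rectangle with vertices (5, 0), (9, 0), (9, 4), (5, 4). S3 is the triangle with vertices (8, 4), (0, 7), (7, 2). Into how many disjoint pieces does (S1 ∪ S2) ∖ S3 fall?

3

(S1 ∪ S2) ∖ S3 splits into 3 disjoint pieces (area 19.9286, area 3.9375, area 2.4375).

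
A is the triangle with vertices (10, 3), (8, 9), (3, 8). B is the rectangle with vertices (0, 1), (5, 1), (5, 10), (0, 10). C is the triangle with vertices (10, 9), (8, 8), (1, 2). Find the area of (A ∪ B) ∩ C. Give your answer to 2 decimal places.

|A ∪ B| = 59.1714.
|(A ∪ B) ∩ C| = 1.82.

1.82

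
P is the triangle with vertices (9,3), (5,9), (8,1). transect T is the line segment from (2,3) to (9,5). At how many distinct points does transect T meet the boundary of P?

2

The segment meets the boundary at (7.88,4.68), (6.742,4.355).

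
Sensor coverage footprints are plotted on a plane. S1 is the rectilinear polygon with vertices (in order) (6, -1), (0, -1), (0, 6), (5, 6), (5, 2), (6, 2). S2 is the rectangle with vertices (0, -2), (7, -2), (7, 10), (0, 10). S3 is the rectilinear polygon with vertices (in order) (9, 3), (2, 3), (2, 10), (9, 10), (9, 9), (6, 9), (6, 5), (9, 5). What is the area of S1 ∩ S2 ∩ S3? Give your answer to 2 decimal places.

9.00

The intersection is the polygon with vertices (5,6), (5,3), (2,3), (2,6).
By the shoelace formula its area is 9.00.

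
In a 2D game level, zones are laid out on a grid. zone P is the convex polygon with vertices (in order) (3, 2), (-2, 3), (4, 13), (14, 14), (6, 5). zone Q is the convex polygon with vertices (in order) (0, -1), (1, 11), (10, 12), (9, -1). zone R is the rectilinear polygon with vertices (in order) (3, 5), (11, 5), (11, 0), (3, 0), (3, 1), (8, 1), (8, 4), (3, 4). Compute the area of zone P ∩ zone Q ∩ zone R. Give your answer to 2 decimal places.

The intersection is the polygon with vertices (5,4), (3,4), (3,5), (6,5).
By the shoelace formula its area is 2.50.

2.50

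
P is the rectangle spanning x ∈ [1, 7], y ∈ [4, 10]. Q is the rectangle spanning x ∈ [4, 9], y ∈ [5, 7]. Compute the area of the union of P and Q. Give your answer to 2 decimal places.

By inclusion–exclusion:
Individual areas: |P| = 36, |Q| = 10.
|P∩Q|: x∈[4,7], y∈[5,7] → 3·2 = 6.
|P ∪ Q| = 46 − 6 = 40.00.

40.00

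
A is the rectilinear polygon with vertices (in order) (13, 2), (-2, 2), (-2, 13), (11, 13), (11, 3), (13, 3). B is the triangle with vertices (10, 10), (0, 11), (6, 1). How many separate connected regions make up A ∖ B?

A ∖ B is a single connected region.

1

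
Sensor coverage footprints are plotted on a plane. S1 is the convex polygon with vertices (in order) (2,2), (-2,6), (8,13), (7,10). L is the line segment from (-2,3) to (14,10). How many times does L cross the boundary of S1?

2

The segment meets the boundary at (4.366,5.785), (0.087,3.913).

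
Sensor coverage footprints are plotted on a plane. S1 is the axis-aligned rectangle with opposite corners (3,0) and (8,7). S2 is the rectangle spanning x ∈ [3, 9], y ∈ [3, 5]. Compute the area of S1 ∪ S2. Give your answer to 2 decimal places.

37.00

By inclusion–exclusion:
Individual areas: |S1| = 35, |S2| = 12.
|S1∩S2|: x∈[3,8], y∈[3,5] → 5·2 = 10.
|S1 ∪ S2| = 47 − 10 = 37.00.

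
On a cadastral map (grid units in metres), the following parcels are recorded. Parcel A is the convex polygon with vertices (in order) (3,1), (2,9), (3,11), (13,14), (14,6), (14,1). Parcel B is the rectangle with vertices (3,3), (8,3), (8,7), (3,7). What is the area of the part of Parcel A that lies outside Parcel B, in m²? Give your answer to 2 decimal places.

109.00

|Parcel A| = 129, |Parcel A∩Parcel B| = 20.
|Parcel A ∖ Parcel B| = |Parcel A| − |Parcel A∩Parcel B| = 129 − 20 = 109.00.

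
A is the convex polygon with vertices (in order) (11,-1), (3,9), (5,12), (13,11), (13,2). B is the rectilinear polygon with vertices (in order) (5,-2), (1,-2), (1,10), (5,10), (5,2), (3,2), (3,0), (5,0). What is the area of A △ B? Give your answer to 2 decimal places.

115.67

|A| = 80, |B| = 44, |A∩B| = 4.1667.
|A △ B| = |A| + |B| − 2·|A∩B| = 80 + 44 − 8.3333 = 115.67.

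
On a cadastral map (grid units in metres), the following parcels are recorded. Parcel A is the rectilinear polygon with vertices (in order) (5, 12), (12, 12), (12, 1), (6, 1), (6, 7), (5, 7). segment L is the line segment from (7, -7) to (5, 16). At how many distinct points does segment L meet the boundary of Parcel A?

The segment meets the boundary at (5.348,12), (5.783,7), (6,4.5), (6.304,1).

4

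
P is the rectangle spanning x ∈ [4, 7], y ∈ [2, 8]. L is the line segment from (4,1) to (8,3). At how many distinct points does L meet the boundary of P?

The segment meets the boundary at (7,2.5), (6,2).

2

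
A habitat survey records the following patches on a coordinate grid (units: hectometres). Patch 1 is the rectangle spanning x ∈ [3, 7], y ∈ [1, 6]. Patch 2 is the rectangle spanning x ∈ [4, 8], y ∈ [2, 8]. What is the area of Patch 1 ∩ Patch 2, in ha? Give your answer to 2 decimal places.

|Patch 1∩Patch 2|: x∈[4,7], y∈[2,6] → 3·4 = 12.

12.00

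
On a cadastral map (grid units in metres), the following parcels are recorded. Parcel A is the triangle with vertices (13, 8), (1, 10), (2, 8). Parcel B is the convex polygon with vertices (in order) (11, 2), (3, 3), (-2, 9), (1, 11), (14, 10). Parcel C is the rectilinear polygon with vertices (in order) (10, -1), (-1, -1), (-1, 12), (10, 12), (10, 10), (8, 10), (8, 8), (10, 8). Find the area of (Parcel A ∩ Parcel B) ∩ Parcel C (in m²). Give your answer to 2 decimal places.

|Parcel A ∩ Parcel B| = 11.
|(Parcel A ∩ Parcel B) ∩ Parcel C| = 8.92.

8.92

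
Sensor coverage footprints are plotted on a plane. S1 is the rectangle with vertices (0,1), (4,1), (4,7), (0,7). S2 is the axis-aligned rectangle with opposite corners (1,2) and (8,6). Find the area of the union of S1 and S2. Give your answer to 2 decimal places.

By inclusion–exclusion:
Individual areas: |S1| = 24, |S2| = 28.
|S1∩S2|: x∈[1,4], y∈[2,6] → 3·4 = 12.
|S1 ∪ S2| = 52 − 12 = 40.00.

40.00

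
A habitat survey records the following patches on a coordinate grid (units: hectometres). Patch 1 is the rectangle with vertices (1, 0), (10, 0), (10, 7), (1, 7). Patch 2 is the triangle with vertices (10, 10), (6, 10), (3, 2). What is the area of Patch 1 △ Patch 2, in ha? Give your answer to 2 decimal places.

|Patch 1| = 63, |Patch 2| = 16, |Patch 1∩Patch 2| = 6.25.
|Patch 1 △ Patch 2| = |Patch 1| + |Patch 2| − 2·|Patch 1∩Patch 2| = 63 + 16 − 12.5 = 66.50.

66.50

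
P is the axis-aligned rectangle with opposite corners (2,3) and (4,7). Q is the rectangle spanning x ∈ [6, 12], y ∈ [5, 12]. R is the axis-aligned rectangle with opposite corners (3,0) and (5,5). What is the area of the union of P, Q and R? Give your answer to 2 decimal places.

58.00

By inclusion–exclusion:
Individual areas: |P| = 8, |Q| = 42, |R| = 10.
|P∩Q| = 0 (no overlap).
|P∩R|: x∈[3,4], y∈[3,5] → 1·2 = 2.
|Q∩R| = 0 (no overlap).
|P∩Q∩R| = 0.
|P ∪ Q ∪ R| = 60 − 2 + 0 = 58.00.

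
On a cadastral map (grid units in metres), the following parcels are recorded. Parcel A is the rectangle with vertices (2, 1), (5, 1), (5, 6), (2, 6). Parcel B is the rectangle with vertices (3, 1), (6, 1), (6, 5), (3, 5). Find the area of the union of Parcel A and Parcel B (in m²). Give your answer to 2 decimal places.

19.00

By inclusion–exclusion:
Individual areas: |Parcel A| = 15, |Parcel B| = 12.
|Parcel A∩Parcel B|: x∈[3,5], y∈[1,5] → 2·4 = 8.
|Parcel A ∪ Parcel B| = 27 − 8 = 19.00.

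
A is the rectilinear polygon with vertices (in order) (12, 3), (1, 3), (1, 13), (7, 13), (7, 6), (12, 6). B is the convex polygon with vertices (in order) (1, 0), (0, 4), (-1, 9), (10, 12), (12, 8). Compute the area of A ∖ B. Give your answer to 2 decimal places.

30.26

|A| = 75, |A∩B| = 44.7443.
|A ∖ B| = |A| − |A∩B| = 75 − 44.7443 = 30.26.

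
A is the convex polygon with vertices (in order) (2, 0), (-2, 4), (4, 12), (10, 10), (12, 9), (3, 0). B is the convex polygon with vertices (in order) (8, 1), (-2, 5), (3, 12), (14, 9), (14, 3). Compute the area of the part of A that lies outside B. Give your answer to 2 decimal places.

|A| = 84.5, |A∩B| = 68.9374.
|A ∖ B| = |A| − |A∩B| = 84.5 − 68.9374 = 15.56.

15.56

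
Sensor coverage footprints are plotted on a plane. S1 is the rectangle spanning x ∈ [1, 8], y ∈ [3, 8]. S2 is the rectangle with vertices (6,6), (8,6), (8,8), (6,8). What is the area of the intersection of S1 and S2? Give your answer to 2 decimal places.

|S1∩S2|: x∈[6,8], y∈[6,8] → 2·2 = 4.

4.00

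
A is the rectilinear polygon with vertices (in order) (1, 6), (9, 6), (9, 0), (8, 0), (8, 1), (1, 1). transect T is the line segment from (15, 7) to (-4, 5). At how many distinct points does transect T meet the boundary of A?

The segment meets the boundary at (1,5.526), (5.5,6).

2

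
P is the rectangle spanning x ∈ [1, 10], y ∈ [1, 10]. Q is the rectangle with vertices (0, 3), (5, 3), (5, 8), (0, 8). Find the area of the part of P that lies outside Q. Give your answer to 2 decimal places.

61.00

|P∩Q|: x∈[1,5], y∈[3,8] → 4·5 = 20.
|P| = 81.
|P ∖ Q| = |P| − |P∩Q| = 81 − 20 = 61.00.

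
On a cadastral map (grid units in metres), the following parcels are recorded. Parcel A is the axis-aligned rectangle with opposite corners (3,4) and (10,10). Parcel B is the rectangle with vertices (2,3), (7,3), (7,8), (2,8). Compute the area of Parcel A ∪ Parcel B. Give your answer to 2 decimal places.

By inclusion–exclusion:
Individual areas: |Parcel A| = 42, |Parcel B| = 25.
|Parcel A∩Parcel B|: x∈[3,7], y∈[4,8] → 4·4 = 16.
|Parcel A ∪ Parcel B| = 67 − 16 = 51.00.

51.00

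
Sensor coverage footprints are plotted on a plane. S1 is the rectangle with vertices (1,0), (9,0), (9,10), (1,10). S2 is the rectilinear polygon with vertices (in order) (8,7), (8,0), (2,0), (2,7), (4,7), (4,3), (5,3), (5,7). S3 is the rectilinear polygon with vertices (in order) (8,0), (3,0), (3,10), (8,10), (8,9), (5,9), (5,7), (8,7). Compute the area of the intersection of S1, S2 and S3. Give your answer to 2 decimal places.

The intersection is the polygon with vertices (4,7), (4,3), (5,3), (5,7), (8,7), (8,0), (3,0), (3,7).
By the shoelace formula its area is 31.00.

31.00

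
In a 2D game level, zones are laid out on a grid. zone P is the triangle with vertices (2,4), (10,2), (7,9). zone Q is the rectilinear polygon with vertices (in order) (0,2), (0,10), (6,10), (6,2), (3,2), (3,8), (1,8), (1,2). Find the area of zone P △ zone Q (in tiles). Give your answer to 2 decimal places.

|zone P| = 25, |zone Q| = 36, |zone P∩zone Q| = 9.375.
|zone P △ zone Q| = |zone P| + |zone Q| − 2·|zone P∩zone Q| = 25 + 36 − 18.75 = 42.25.

42.25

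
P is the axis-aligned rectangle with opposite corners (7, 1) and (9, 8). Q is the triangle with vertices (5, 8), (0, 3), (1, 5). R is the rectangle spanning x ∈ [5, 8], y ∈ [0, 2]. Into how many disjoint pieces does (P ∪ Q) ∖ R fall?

2

(P ∪ Q) ∖ R splits into 2 disjoint pieces (area 13, area 2.5).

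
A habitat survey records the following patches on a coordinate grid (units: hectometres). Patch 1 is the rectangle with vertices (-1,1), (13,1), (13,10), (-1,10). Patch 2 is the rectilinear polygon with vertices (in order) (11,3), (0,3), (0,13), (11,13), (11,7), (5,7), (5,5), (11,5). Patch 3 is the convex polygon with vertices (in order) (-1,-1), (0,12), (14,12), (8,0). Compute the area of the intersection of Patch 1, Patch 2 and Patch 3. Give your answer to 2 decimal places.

The intersection is the polygon with vertices (11,7), (5,7), (5,5), (10.5,5), (9.5,3), (0,3), (0,10), (11,10).
By the shoelace formula its area is 63.00.

63.00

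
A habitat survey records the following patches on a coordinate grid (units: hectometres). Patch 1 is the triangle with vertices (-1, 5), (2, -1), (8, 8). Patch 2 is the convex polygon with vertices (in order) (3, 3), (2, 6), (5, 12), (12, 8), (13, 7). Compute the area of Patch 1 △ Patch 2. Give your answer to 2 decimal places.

54.68

|Patch 1| = 31.5, |Patch 2| = 50, |Patch 1∩Patch 2| = 13.4091.
|Patch 1 △ Patch 2| = |Patch 1| + |Patch 2| − 2·|Patch 1∩Patch 2| = 31.5 + 50 − 26.8182 = 54.68.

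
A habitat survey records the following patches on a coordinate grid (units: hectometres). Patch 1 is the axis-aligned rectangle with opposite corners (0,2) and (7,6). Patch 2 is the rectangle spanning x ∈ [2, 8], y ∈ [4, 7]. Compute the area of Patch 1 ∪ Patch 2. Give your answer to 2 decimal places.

By inclusion–exclusion:
Individual areas: |Patch 1| = 28, |Patch 2| = 18.
|Patch 1∩Patch 2|: x∈[2,7], y∈[4,6] → 5·2 = 10.
|Patch 1 ∪ Patch 2| = 46 − 10 = 36.00.

36.00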